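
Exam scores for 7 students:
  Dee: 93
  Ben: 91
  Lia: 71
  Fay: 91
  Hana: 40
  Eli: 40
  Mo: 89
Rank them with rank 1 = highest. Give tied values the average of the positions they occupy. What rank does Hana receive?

Sorted (descending): 93, 91, 91, 89, 71, 40, 40
The 2 values of 91 occupy positions 2–3 → average rank (2+3)/2 = 2.5.
The 2 values of 40 occupy positions 6–7 → average rank (6+7)/2 = 6.5.
Hana has value 40 → rank 6.5.

6.5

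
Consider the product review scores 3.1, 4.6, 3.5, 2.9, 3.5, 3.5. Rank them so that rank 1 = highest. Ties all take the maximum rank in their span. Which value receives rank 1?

4.6

Sorted (descending): 4.6, 3.5, 3.5, 3.5, 3.1, 2.9
The 3 values of 3.5 occupy positions 2–4 → each gets rank 4.
Rank 1 → value 4.6.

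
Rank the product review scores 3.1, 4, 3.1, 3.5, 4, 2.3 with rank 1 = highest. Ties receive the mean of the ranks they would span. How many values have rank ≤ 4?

Sorted (descending): 4, 4, 3.5, 3.1, 3.1, 2.3
The 2 values of 4 occupy positions 1–2 → average rank (1+2)/2 = 1.5.
The 2 values of 3.1 occupy positions 4–5 → average rank (4+5)/2 = 4.5.
Ranks ≤ 4: {1.5, 1.5, 3} → 3 values.

3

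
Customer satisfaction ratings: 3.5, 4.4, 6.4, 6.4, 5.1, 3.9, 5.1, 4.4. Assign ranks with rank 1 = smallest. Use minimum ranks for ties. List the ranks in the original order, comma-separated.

Sorted (ascending): 3.5, 3.9, 4.4, 4.4, 5.1, 5.1, 6.4, 6.4
The 2 values of 4.4 occupy positions 3–4 → each gets rank 3.
The 2 values of 5.1 occupy positions 5–6 → each gets rank 5.
The 2 values of 6.4 occupy positions 7–8 → each gets rank 7.

1, 3, 7, 7, 5, 2, 5, 3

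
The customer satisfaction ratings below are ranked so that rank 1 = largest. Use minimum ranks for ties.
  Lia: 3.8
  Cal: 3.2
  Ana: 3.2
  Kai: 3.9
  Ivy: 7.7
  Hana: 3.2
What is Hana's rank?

Sorted (descending): 7.7, 3.9, 3.8, 3.2, 3.2, 3.2
The 3 values of 3.2 occupy positions 4–6 → each gets rank 4.
Hana has value 3.2 → rank 4.

4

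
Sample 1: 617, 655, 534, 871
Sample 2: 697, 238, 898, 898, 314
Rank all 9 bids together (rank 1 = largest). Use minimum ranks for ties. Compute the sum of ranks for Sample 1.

Sorted (descending): 898, 898, 871, 697, 655, 617, 534, 314, 238
The 2 values of 898 occupy positions 1–2 → each gets rank 1.
Sample 1 values → pooled ranks: 617→6, 655→5, 534→7, 871→3
Rank sum = 6 + 5 + 7 + 3 = 21

21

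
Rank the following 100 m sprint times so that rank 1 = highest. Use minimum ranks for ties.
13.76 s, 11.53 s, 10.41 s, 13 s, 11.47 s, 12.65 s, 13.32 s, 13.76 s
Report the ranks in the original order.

1, 6, 8, 4, 7, 5, 3, 1

Sorted (descending): 13.76, 13.76, 13.32, 13, 12.65, 11.53, 11.47, 10.41
The 2 values of 13.76 occupy positions 1–2 → each gets rank 1.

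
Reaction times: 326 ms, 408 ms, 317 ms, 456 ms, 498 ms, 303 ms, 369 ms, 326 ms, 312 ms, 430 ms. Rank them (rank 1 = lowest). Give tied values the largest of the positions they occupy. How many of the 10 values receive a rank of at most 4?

Sorted (ascending): 303, 312, 317, 326, 326, 369, 408, 430, 456, 498
The 2 values of 326 occupy positions 4–5 → each gets rank 5.
Ranks ≤ 4: {1, 2, 3} → 3 values.

3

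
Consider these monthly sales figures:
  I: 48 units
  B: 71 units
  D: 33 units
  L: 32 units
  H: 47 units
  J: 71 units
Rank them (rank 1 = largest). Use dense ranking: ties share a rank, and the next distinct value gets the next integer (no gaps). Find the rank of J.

Sorted (descending): 71, 71, 48, 47, 33, 32
The 2 values of 71 share dense rank 1.
Remaining distinct values take the next consecutive integers.
J has value 71 units → rank 1.

1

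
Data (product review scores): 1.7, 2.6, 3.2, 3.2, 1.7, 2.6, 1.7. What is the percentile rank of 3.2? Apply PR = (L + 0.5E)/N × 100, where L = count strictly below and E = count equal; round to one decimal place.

N = 7.
Strictly below 3.2: 5. Equal to 3.2: 2.
PR = (5 + 0.5·2)/7 × 100 = 85.7

85.7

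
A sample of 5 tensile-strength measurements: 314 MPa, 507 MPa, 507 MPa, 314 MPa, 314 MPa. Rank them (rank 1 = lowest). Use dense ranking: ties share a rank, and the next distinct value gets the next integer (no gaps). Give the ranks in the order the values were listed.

1, 2, 2, 1, 1

Sorted (ascending): 314, 314, 314, 507, 507
The 3 values of 314 share dense rank 1.
The 2 values of 507 share dense rank 2.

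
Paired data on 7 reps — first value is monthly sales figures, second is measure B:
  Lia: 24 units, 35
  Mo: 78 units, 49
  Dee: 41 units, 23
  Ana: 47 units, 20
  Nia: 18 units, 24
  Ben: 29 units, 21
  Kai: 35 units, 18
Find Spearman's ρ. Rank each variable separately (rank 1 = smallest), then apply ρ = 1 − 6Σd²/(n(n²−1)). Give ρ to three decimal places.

Ranks of variable 1: 2, 7, 5, 6, 1, 3, 4
Ranks of variable 2: 6, 7, 4, 2, 5, 3, 1
d = r₁ − r₂: -4, 0, 1, 4, -4, 0, 3
d²: 16, 0, 1, 16, 16, 0, 9; Σd² = 58
ρ = 1 − 6·58/(7·48) = 1 − 348/336 = -0.036

-0.036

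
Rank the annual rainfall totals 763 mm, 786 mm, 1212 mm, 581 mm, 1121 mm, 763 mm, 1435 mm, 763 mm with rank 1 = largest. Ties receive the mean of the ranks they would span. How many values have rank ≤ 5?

4

Sorted (descending): 1435, 1212, 1121, 786, 763, 763, 763, 581
The 3 values of 763 occupy positions 5–7 → average rank 6.
Ranks ≤ 5: {1, 2, 3, 4} → 4 values.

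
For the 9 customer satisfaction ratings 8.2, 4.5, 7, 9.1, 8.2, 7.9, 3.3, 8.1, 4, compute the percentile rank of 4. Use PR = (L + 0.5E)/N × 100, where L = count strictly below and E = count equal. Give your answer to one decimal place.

N = 9.
Strictly below 4: 1. Equal to 4: 1.
PR = (1 + 0.5·1)/9 × 100 = 16.7

16.7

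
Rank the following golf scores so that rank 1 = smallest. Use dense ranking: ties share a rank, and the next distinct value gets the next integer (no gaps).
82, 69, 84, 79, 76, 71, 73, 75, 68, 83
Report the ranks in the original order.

8, 2, 10, 7, 6, 3, 4, 5, 1, 9

Sorted (ascending): 68, 69, 71, 73, 75, 76, 79, 82, 83, 84
No ties — each value takes its position as its rank.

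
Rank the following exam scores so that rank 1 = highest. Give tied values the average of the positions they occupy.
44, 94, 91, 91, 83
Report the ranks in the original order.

Sorted (descending): 94, 91, 91, 83, 44
The 2 values of 91 occupy positions 2–3 → average rank (2+3)/2 = 2.5.

5, 1, 2.5, 2.5, 4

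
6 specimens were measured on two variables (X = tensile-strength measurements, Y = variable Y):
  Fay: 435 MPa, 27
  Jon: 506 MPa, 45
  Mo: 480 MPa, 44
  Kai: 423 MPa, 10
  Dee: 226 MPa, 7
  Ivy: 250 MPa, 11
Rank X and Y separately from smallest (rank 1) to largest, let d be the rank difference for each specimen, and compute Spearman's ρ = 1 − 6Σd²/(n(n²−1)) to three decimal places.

0.943

Ranks of variable 1: 4, 6, 5, 3, 1, 2
Ranks of variable 2: 4, 6, 5, 2, 1, 3
d = r₁ − r₂: 0, 0, 0, 1, 0, -1
d²: 0, 0, 0, 1, 0, 1; Σd² = 2
ρ = 1 − 6·2/(6·35) = 1 − 12/210 = 0.943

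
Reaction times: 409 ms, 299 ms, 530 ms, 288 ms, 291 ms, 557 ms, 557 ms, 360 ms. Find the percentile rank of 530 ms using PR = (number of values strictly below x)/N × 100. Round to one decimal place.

62.5

N = 8.
Strictly below 530: 5. Equal to 530: 1.
PR = 5/8 × 100 = 62.5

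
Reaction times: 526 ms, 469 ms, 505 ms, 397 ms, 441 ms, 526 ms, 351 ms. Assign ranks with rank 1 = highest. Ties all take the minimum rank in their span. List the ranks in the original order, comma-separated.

1, 4, 3, 6, 5, 1, 7

Sorted (descending): 526, 526, 505, 469, 441, 397, 351
The 2 values of 526 occupy positions 1–2 → each gets rank 1.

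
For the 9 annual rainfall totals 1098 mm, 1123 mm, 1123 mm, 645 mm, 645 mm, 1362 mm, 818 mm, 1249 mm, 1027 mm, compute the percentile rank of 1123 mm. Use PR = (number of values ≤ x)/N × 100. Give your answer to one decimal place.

77.8

N = 9.
Strictly below 1123: 5. Equal to 1123: 2.
PR = 7/9 × 100 = 77.8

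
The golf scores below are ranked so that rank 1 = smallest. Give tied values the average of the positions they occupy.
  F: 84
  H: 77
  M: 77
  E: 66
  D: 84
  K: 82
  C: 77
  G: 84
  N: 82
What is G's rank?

8

Sorted (ascending): 66, 77, 77, 77, 82, 82, 84, 84, 84
The 3 values of 77 occupy positions 2–4 → average rank 3.
The 2 values of 82 occupy positions 5–6 → average rank (5+6)/2 = 5.5.
The 3 values of 84 occupy positions 7–9 → average rank 8.
G has value 84 → rank 8.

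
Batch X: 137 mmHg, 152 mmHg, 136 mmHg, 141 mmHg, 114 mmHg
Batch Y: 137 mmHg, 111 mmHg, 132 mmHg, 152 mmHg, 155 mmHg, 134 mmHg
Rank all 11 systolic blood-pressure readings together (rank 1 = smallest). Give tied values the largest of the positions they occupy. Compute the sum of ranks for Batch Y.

Sorted (ascending): 111, 114, 132, 134, 136, 137, 137, 141, 152, 152, 155
The 2 values of 137 occupy positions 6–7 → each gets rank 7.
The 2 values of 152 occupy positions 9–10 → each gets rank 10.
Batch Y values → pooled ranks: 137→7, 111→1, 132→3, 152→10, 155→11, 134→4
Rank sum = 7 + 1 + 3 + 10 + 11 + 4 = 36

36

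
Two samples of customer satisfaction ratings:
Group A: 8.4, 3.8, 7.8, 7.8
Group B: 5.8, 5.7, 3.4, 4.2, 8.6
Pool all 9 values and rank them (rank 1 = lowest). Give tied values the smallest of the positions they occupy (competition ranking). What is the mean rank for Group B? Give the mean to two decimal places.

4.40

Sorted (ascending): 3.4, 3.8, 4.2, 5.7, 5.8, 7.8, 7.8, 8.4, 8.6
The 2 values of 7.8 occupy positions 6–7 → each gets rank 6.
Group B values → pooled ranks: 5.8→5, 5.7→4, 3.4→1, 4.2→3, 8.6→9
Mean rank = (5 + 4 + 1 + 3 + 9) / 5 = 4.40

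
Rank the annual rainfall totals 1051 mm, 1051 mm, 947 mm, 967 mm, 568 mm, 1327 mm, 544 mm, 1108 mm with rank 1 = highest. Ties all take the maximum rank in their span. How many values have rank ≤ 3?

Sorted (descending): 1327, 1108, 1051, 1051, 967, 947, 568, 544
The 2 values of 1051 occupy positions 3–4 → each gets rank 4.
Ranks ≤ 3: {1, 2} → 2 values.

2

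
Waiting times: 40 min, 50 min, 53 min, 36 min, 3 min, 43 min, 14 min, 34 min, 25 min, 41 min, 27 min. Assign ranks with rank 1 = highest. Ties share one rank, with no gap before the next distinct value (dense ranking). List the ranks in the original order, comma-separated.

Sorted (descending): 53, 50, 43, 41, 40, 36, 34, 27, 25, 14, 3
No ties — each value takes its position as its rank.

5, 2, 1, 6, 11, 3, 10, 7, 9, 4, 8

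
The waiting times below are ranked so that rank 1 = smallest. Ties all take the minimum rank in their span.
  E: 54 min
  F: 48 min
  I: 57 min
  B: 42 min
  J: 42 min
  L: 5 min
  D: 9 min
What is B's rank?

Sorted (ascending): 5, 9, 42, 42, 48, 54, 57
The 2 values of 42 occupy positions 3–4 → each gets rank 3.
B has value 42 min → rank 3.

3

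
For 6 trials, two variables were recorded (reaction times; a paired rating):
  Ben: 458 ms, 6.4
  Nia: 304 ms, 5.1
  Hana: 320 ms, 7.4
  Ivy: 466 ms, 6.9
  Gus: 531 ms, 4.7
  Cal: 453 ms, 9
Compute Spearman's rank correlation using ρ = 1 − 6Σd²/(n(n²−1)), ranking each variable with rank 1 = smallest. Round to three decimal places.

-0.314

Ranks of variable 1: 4, 1, 2, 5, 6, 3
Ranks of variable 2: 3, 2, 5, 4, 1, 6
d = r₁ − r₂: 1, -1, -3, 1, 5, -3
d²: 1, 1, 9, 1, 25, 9; Σd² = 46
ρ = 1 − 6·46/(6·35) = 1 − 276/210 = -0.314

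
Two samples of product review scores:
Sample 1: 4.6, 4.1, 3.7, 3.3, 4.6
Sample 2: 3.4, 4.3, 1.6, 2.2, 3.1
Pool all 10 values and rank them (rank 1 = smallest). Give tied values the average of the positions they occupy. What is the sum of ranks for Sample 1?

36

Sorted (ascending): 1.6, 2.2, 3.1, 3.3, 3.4, 3.7, 4.1, 4.3, 4.6, 4.6
The 2 values of 4.6 occupy positions 9–10 → average rank (9+10)/2 = 9.5.
Sample 1 values → pooled ranks: 4.6→9.5, 4.1→7, 3.7→6, 3.3→4, 4.6→9.5
Rank sum = 9.5 + 7 + 6 + 4 + 9.5 = 36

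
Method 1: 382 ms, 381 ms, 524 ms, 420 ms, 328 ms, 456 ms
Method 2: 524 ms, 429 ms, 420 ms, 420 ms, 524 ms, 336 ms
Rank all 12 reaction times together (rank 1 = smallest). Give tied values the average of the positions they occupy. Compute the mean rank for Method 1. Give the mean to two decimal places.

5.67

Sorted (ascending): 328, 336, 381, 382, 420, 420, 420, 429, 456, 524, 524, 524
The 3 values of 420 occupy positions 5–7 → average rank 6.
The 3 values of 524 occupy positions 10–12 → average rank 11.
Method 1 values → pooled ranks: 382→4, 381→3, 524→11, 420→6, 328→1, 456→9
Mean rank = (4 + 3 + 11 + 6 + 1 + 9) / 6 = 5.67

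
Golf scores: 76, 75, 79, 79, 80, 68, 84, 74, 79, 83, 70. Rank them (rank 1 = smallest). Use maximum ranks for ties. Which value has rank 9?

Sorted (ascending): 68, 70, 74, 75, 76, 79, 79, 79, 80, 83, 84
The 3 values of 79 occupy positions 6–8 → each gets rank 8.
Rank 9 → value 80.

80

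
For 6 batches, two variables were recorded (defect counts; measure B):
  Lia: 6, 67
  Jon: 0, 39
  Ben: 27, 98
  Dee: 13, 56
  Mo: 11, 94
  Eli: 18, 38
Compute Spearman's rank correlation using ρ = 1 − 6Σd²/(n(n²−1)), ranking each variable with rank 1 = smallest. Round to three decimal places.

Ranks of variable 1: 2, 1, 6, 4, 3, 5
Ranks of variable 2: 4, 2, 6, 3, 5, 1
d = r₁ − r₂: -2, -1, 0, 1, -2, 4
d²: 4, 1, 0, 1, 4, 16; Σd² = 26
ρ = 1 − 6·26/(6·35) = 1 − 156/210 = 0.257

0.257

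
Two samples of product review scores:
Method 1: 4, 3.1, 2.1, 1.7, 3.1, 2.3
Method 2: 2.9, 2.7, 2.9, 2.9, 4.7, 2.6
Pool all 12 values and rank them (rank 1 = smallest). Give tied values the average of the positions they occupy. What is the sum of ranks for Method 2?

Sorted (ascending): 1.7, 2.1, 2.3, 2.6, 2.7, 2.9, 2.9, 2.9, 3.1, 3.1, 4, 4.7
The 3 values of 2.9 occupy positions 6–8 → average rank 7.
The 2 values of 3.1 occupy positions 9–10 → average rank (9+10)/2 = 9.5.
Method 2 values → pooled ranks: 2.9→7, 2.7→5, 2.9→7, 2.9→7, 4.7→12, 2.6→4
Rank sum = 7 + 5 + 7 + 7 + 12 + 4 = 42

42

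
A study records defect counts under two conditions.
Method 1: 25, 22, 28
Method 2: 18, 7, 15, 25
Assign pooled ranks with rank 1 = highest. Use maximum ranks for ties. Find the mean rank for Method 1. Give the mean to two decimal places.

2.67

Sorted (descending): 28, 25, 25, 22, 18, 15, 7
The 2 values of 25 occupy positions 2–3 → each gets rank 3.
Method 1 values → pooled ranks: 25→3, 22→4, 28→1
Mean rank = (3 + 4 + 1) / 3 = 2.67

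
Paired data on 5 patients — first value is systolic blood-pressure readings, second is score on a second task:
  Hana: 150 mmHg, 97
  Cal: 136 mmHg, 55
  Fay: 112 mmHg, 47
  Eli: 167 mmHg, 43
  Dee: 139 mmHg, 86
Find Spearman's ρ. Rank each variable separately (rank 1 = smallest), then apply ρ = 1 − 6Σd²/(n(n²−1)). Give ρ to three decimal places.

Ranks of variable 1: 4, 2, 1, 5, 3
Ranks of variable 2: 5, 3, 2, 1, 4
d = r₁ − r₂: -1, -1, -1, 4, -1
d²: 1, 1, 1, 16, 1; Σd² = 20
ρ = 1 − 6·20/(5·24) = 1 − 120/120 = 0.000

0.000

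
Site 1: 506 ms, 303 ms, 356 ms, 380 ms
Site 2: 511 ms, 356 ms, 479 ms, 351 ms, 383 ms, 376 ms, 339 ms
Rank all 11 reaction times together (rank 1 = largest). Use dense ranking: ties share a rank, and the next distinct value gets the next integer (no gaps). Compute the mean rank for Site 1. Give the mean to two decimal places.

Sorted (descending): 511, 506, 479, 383, 380, 376, 356, 356, 351, 339, 303
The 2 values of 356 share dense rank 7.
Remaining distinct values take the next consecutive integers.
Site 1 values → pooled ranks: 506→2, 303→10, 356→7, 380→5
Mean rank = (2 + 10 + 7 + 5) / 4 = 6.00

6.00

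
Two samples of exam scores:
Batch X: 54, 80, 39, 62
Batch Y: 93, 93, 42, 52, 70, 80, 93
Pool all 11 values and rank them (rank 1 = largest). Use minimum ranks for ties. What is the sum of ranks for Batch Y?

Sorted (descending): 93, 93, 93, 80, 80, 70, 62, 54, 52, 42, 39
The 3 values of 93 occupy positions 1–3 → each gets rank 1.
The 2 values of 80 occupy positions 4–5 → each gets rank 4.
Batch Y values → pooled ranks: 93→1, 93→1, 42→10, 52→9, 70→6, 80→4, 93→1
Rank sum = 1 + 1 + 10 + 9 + 6 + 4 + 1 = 32

32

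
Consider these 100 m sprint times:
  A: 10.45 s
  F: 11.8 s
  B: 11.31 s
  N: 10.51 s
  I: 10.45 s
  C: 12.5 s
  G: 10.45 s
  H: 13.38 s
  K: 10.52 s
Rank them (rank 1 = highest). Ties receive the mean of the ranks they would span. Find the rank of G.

Sorted (descending): 13.38, 12.5, 11.8, 11.31, 10.52, 10.51, 10.45, 10.45, 10.45
The 3 values of 10.45 occupy positions 7–9 → average rank 8.
G has value 10.45 s → rank 8.

8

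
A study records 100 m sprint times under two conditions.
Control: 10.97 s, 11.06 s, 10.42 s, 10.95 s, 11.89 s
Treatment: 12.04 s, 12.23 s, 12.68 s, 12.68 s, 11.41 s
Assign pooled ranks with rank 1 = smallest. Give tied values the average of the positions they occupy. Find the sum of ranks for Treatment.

39

Sorted (ascending): 10.42, 10.95, 10.97, 11.06, 11.41, 11.89, 12.04, 12.23, 12.68, 12.68
The 2 values of 12.68 occupy positions 9–10 → average rank (9+10)/2 = 9.5.
Treatment values → pooled ranks: 12.04→7, 12.23→8, 12.68→9.5, 12.68→9.5, 11.41→5
Rank sum = 7 + 8 + 9.5 + 9.5 + 5 = 39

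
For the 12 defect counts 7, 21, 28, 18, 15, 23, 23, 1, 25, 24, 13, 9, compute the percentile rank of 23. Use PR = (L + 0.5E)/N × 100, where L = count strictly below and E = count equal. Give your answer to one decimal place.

N = 12.
Strictly below 23: 7. Equal to 23: 2.
PR = (7 + 0.5·2)/12 × 100 = 66.7

66.7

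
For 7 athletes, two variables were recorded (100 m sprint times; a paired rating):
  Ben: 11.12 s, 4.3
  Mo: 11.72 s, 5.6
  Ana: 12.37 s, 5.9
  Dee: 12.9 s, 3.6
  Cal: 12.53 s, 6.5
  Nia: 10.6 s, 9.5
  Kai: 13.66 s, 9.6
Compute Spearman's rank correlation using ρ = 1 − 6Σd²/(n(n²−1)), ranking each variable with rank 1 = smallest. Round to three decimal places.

Ranks of variable 1: 2, 3, 4, 6, 5, 1, 7
Ranks of variable 2: 2, 3, 4, 1, 5, 6, 7
d = r₁ − r₂: 0, 0, 0, 5, 0, -5, 0
d²: 0, 0, 0, 25, 0, 25, 0; Σd² = 50
ρ = 1 − 6·50/(7·48) = 1 − 300/336 = 0.107

0.107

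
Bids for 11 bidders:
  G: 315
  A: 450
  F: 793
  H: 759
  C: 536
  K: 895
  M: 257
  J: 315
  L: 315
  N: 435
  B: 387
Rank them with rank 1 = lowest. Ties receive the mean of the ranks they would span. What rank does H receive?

9

Sorted (ascending): 257, 315, 315, 315, 387, 435, 450, 536, 759, 793, 895
The 3 values of 315 occupy positions 2–4 → average rank 3.
H has value 759 → rank 9.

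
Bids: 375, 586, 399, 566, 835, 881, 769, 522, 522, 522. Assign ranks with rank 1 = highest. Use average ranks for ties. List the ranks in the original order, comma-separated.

Sorted (descending): 881, 835, 769, 586, 566, 522, 522, 522, 399, 375
The 3 values of 522 occupy positions 6–8 → average rank 7.

10, 4, 9, 5, 2, 1, 3, 7, 7, 7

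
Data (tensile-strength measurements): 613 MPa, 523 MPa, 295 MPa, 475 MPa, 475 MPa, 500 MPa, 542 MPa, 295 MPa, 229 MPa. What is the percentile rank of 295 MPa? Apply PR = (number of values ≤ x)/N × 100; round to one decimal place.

N = 9.
Strictly below 295: 1. Equal to 295: 2.
PR = 3/9 × 100 = 33.3

33.3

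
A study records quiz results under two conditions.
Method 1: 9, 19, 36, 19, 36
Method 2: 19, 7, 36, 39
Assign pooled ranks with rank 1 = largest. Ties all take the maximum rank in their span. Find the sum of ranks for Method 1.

30

Sorted (descending): 39, 36, 36, 36, 19, 19, 19, 9, 7
The 3 values of 36 occupy positions 2–4 → each gets rank 4.
The 3 values of 19 occupy positions 5–7 → each gets rank 7.
Method 1 values → pooled ranks: 9→8, 19→7, 36→4, 19→7, 36→4
Rank sum = 8 + 7 + 4 + 7 + 4 = 30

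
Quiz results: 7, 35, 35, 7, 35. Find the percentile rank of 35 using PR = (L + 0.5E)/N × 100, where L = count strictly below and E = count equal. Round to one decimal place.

70.0

N = 5.
Strictly below 35: 2. Equal to 35: 3.
PR = (2 + 0.5·3)/5 × 100 = 70.0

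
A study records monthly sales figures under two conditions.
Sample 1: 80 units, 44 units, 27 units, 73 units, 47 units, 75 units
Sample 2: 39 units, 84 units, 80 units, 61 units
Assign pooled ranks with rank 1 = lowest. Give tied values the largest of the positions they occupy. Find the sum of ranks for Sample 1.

30

Sorted (ascending): 27, 39, 44, 47, 61, 73, 75, 80, 80, 84
The 2 values of 80 occupy positions 8–9 → each gets rank 9.
Sample 1 values → pooled ranks: 80→9, 44→3, 27→1, 73→6, 47→4, 75→7
Rank sum = 9 + 3 + 1 + 6 + 4 + 7 = 30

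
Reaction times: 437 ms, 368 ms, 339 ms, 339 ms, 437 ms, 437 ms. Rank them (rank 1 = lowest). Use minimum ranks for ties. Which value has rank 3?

Sorted (ascending): 339, 339, 368, 437, 437, 437
The 2 values of 339 occupy positions 1–2 → each gets rank 1.
The 3 values of 437 occupy positions 4–6 → each gets rank 4.
Rank 3 → value 368.

368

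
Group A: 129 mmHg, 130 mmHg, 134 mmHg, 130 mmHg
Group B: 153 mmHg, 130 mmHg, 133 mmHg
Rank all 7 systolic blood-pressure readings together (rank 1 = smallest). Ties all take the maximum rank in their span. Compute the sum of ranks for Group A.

Sorted (ascending): 129, 130, 130, 130, 133, 134, 153
The 3 values of 130 occupy positions 2–4 → each gets rank 4.
Group A values → pooled ranks: 129→1, 130→4, 134→6, 130→4
Rank sum = 1 + 4 + 6 + 4 = 15

15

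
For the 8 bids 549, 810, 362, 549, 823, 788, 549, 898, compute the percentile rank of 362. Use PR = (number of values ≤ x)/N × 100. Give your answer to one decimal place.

N = 8.
Strictly below 362: 0. Equal to 362: 1.
PR = 1/8 × 100 = 12.5

12.5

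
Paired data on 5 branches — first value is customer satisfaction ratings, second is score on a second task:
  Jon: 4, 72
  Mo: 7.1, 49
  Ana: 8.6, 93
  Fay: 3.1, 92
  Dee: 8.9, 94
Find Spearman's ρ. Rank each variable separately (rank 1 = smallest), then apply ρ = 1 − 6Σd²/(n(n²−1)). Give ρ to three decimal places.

0.600

Ranks of variable 1: 2, 3, 4, 1, 5
Ranks of variable 2: 2, 1, 4, 3, 5
d = r₁ − r₂: 0, 2, 0, -2, 0
d²: 0, 4, 0, 4, 0; Σd² = 8
ρ = 1 − 6·8/(5·24) = 1 − 48/120 = 0.600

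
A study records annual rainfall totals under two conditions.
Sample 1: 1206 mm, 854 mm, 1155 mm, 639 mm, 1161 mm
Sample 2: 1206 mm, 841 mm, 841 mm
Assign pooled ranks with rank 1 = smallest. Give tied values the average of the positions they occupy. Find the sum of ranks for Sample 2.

Sorted (ascending): 639, 841, 841, 854, 1155, 1161, 1206, 1206
The 2 values of 841 occupy positions 2–3 → average rank (2+3)/2 = 2.5.
The 2 values of 1206 occupy positions 7–8 → average rank (7+8)/2 = 7.5.
Sample 2 values → pooled ranks: 1206→7.5, 841→2.5, 841→2.5
Rank sum = 7.5 + 2.5 + 2.5 = 12.5

12.5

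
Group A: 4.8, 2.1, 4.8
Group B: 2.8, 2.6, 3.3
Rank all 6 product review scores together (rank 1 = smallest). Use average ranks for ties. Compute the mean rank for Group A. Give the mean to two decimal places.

4.00

Sorted (ascending): 2.1, 2.6, 2.8, 3.3, 4.8, 4.8
The 2 values of 4.8 occupy positions 5–6 → average rank (5+6)/2 = 5.5.
Group A values → pooled ranks: 4.8→5.5, 2.1→1, 4.8→5.5
Mean rank = (5.5 + 1 + 5.5) / 3 = 4.00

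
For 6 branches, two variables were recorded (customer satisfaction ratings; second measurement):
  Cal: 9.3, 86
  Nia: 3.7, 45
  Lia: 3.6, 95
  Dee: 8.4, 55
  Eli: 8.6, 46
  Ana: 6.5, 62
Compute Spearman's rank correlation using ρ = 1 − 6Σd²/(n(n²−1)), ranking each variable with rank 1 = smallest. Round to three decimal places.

-0.086

Ranks of variable 1: 6, 2, 1, 4, 5, 3
Ranks of variable 2: 5, 1, 6, 3, 2, 4
d = r₁ − r₂: 1, 1, -5, 1, 3, -1
d²: 1, 1, 25, 1, 9, 1; Σd² = 38
ρ = 1 − 6·38/(6·35) = 1 − 228/210 = -0.086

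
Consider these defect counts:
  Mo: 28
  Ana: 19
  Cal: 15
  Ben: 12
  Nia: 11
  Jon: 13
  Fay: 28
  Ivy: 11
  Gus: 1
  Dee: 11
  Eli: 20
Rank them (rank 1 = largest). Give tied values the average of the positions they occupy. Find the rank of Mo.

1.5

Sorted (descending): 28, 28, 20, 19, 15, 13, 12, 11, 11, 11, 1
The 2 values of 28 occupy positions 1–2 → average rank (1+2)/2 = 1.5.
The 3 values of 11 occupy positions 8–10 → average rank 9.
Mo has value 28 → rank 1.5.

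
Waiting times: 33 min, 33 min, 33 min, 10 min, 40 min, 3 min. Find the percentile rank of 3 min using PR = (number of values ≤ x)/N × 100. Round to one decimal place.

N = 6.
Strictly below 3: 0. Equal to 3: 1.
PR = 1/6 × 100 = 16.7

16.7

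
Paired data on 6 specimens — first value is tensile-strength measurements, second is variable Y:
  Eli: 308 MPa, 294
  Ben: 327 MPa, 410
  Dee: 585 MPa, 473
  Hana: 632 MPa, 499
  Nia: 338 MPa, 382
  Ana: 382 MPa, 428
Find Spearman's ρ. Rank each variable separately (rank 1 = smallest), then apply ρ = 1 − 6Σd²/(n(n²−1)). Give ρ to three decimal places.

0.943

Ranks of variable 1: 1, 2, 5, 6, 3, 4
Ranks of variable 2: 1, 3, 5, 6, 2, 4
d = r₁ − r₂: 0, -1, 0, 0, 1, 0
d²: 0, 1, 0, 0, 1, 0; Σd² = 2
ρ = 1 − 6·2/(6·35) = 1 − 12/210 = 0.943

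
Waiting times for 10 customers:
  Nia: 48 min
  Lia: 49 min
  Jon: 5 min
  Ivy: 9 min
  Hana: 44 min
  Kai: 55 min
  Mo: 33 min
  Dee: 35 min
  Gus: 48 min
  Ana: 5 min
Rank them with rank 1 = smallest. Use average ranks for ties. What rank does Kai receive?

Sorted (ascending): 5, 5, 9, 33, 35, 44, 48, 48, 49, 55
The 2 values of 5 occupy positions 1–2 → average rank (1+2)/2 = 1.5.
The 2 values of 48 occupy positions 7–8 → average rank (7+8)/2 = 7.5.
Kai has value 55 min → rank 10.

10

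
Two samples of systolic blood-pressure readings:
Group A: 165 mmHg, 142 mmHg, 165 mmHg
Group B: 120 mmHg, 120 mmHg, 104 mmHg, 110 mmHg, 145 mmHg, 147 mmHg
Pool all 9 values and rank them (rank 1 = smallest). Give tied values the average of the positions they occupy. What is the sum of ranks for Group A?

Sorted (ascending): 104, 110, 120, 120, 142, 145, 147, 165, 165
The 2 values of 120 occupy positions 3–4 → average rank (3+4)/2 = 3.5.
The 2 values of 165 occupy positions 8–9 → average rank (8+9)/2 = 8.5.
Group A values → pooled ranks: 165→8.5, 142→5, 165→8.5
Rank sum = 8.5 + 5 + 8.5 = 22

22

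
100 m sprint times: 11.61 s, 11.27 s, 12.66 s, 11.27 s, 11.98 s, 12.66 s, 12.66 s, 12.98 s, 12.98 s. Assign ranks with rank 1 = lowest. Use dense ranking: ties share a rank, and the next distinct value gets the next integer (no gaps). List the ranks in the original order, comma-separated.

Sorted (ascending): 11.27, 11.27, 11.61, 11.98, 12.66, 12.66, 12.66, 12.98, 12.98
The 2 values of 11.27 share dense rank 1.
The 3 values of 12.66 share dense rank 4.
The 2 values of 12.98 share dense rank 5.
Remaining distinct values take the next consecutive integers.

2, 1, 4, 1, 3, 4, 4, 5, 5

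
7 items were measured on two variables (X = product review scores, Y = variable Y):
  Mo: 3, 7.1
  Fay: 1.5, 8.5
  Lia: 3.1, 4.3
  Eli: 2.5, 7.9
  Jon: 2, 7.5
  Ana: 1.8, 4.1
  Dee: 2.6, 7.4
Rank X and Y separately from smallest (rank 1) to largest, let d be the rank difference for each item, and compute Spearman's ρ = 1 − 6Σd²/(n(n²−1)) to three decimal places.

Ranks of variable 1: 6, 1, 7, 4, 3, 2, 5
Ranks of variable 2: 3, 7, 2, 6, 5, 1, 4
d = r₁ − r₂: 3, -6, 5, -2, -2, 1, 1
d²: 9, 36, 25, 4, 4, 1, 1; Σd² = 80
ρ = 1 − 6·80/(7·48) = 1 − 480/336 = -0.429

-0.429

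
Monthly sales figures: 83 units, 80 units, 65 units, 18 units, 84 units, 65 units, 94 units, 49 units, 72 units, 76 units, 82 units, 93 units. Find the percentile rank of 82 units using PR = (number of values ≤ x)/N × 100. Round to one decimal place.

66.7

N = 12.
Strictly below 82: 7. Equal to 82: 1.
PR = 8/12 × 100 = 66.7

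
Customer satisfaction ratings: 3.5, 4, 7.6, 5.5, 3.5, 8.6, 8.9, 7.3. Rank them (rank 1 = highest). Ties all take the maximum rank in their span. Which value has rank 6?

4

Sorted (descending): 8.9, 8.6, 7.6, 7.3, 5.5, 4, 3.5, 3.5
The 2 values of 3.5 occupy positions 7–8 → each gets rank 8.
Rank 6 → value 4.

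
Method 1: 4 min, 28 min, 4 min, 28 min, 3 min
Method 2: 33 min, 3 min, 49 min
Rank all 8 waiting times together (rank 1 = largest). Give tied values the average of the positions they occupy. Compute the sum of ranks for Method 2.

10.5

Sorted (descending): 49, 33, 28, 28, 4, 4, 3, 3
The 2 values of 28 occupy positions 3–4 → average rank (3+4)/2 = 3.5.
The 2 values of 4 occupy positions 5–6 → average rank (5+6)/2 = 5.5.
The 2 values of 3 occupy positions 7–8 → average rank (7+8)/2 = 7.5.
Method 2 values → pooled ranks: 33→2, 3→7.5, 49→1
Rank sum = 2 + 7.5 + 1 = 10.5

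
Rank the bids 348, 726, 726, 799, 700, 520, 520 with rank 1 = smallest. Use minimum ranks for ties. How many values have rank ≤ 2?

Sorted (ascending): 348, 520, 520, 700, 726, 726, 799
The 2 values of 520 occupy positions 2–3 → each gets rank 2.
The 2 values of 726 occupy positions 5–6 → each gets rank 5.
Ranks ≤ 2: {1, 2, 2} → 3 values.

3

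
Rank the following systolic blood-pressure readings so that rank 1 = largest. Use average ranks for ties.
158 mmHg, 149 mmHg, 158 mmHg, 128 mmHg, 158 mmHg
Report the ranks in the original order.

Sorted (descending): 158, 158, 158, 149, 128
The 3 values of 158 occupy positions 1–3 → average rank 2.

2, 4, 2, 5, 2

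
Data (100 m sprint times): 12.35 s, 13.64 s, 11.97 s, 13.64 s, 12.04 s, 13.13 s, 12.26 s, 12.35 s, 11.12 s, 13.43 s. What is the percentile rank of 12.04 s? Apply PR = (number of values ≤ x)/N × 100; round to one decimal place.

30.0

N = 10.
Strictly below 12.04: 2. Equal to 12.04: 1.
PR = 3/10 × 100 = 30.0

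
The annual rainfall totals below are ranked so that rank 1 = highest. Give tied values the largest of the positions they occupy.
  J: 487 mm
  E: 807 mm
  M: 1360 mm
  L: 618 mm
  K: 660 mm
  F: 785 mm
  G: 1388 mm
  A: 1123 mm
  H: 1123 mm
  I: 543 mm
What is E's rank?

Sorted (descending): 1388, 1360, 1123, 1123, 807, 785, 660, 618, 543, 487
The 2 values of 1123 occupy positions 3–4 → each gets rank 4.
E has value 807 mm → rank 5.

5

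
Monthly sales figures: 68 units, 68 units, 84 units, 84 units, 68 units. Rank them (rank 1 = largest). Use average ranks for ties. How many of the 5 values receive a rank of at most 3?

Sorted (descending): 84, 84, 68, 68, 68
The 2 values of 84 occupy positions 1–2 → average rank (1+2)/2 = 1.5.
The 3 values of 68 occupy positions 3–5 → average rank 4.
Ranks ≤ 3: {1.5, 1.5} → 2 values.

2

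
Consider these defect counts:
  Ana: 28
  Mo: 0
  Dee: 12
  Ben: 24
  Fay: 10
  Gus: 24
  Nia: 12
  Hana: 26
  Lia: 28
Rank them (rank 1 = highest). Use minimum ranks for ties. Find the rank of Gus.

4

Sorted (descending): 28, 28, 26, 24, 24, 12, 12, 10, 0
The 2 values of 28 occupy positions 1–2 → each gets rank 1.
The 2 values of 24 occupy positions 4–5 → each gets rank 4.
The 2 values of 12 occupy positions 6–7 → each gets rank 6.
Gus has value 24 → rank 4.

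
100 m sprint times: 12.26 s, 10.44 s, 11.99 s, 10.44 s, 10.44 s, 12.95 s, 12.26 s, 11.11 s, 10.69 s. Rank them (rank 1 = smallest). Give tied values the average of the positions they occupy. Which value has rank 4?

10.69

Sorted (ascending): 10.44, 10.44, 10.44, 10.69, 11.11, 11.99, 12.26, 12.26, 12.95
The 3 values of 10.44 occupy positions 1–3 → average rank 2.
The 2 values of 12.26 occupy positions 7–8 → average rank (7+8)/2 = 7.5.
Rank 4 → value 10.69.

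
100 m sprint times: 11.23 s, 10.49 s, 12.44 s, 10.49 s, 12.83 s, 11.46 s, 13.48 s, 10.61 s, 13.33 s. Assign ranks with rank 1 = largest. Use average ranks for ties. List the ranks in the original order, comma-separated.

6, 8.5, 4, 8.5, 3, 5, 1, 7, 2

Sorted (descending): 13.48, 13.33, 12.83, 12.44, 11.46, 11.23, 10.61, 10.49, 10.49
The 2 values of 10.49 occupy positions 8–9 → average rank (8+9)/2 = 8.5.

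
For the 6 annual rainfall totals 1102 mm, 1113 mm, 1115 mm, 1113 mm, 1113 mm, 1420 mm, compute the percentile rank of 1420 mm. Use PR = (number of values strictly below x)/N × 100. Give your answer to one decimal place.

N = 6.
Strictly below 1420: 5. Equal to 1420: 1.
PR = 5/6 × 100 = 83.3

83.3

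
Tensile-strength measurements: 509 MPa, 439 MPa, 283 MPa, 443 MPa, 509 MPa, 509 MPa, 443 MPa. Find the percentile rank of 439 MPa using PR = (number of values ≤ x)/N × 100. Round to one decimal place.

N = 7.
Strictly below 439: 1. Equal to 439: 1.
PR = 2/7 × 100 = 28.6

28.6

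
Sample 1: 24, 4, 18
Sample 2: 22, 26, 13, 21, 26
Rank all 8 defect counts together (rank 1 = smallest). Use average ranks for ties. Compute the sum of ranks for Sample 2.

26

Sorted (ascending): 4, 13, 18, 21, 22, 24, 26, 26
The 2 values of 26 occupy positions 7–8 → average rank (7+8)/2 = 7.5.
Sample 2 values → pooled ranks: 22→5, 26→7.5, 13→2, 21→4, 26→7.5
Rank sum = 5 + 7.5 + 2 + 4 + 7.5 = 26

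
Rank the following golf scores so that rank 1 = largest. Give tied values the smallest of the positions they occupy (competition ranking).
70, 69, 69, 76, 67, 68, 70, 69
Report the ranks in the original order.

Sorted (descending): 76, 70, 70, 69, 69, 69, 68, 67
The 2 values of 70 occupy positions 2–3 → each gets rank 2.
The 3 values of 69 occupy positions 4–6 → each gets rank 4.

2, 4, 4, 1, 8, 7, 2, 4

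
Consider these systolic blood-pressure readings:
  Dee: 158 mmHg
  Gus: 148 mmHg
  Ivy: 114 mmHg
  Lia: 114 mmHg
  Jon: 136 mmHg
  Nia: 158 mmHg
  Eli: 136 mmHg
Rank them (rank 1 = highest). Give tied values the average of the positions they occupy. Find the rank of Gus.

Sorted (descending): 158, 158, 148, 136, 136, 114, 114
The 2 values of 158 occupy positions 1–2 → average rank (1+2)/2 = 1.5.
The 2 values of 136 occupy positions 4–5 → average rank (4+5)/2 = 4.5.
The 2 values of 114 occupy positions 6–7 → average rank (6+7)/2 = 6.5.
Gus has value 148 mmHg → rank 3.

3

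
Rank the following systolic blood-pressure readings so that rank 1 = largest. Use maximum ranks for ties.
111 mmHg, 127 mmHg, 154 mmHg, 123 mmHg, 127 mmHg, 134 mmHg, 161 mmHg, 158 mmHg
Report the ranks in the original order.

8, 6, 3, 7, 6, 4, 1, 2

Sorted (descending): 161, 158, 154, 134, 127, 127, 123, 111
The 2 values of 127 occupy positions 5–6 → each gets rank 6.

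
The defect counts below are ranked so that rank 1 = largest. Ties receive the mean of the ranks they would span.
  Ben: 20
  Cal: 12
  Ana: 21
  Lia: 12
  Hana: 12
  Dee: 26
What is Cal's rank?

Sorted (descending): 26, 21, 20, 12, 12, 12
The 3 values of 12 occupy positions 4–6 → average rank 5.
Cal has value 12 → rank 5.

5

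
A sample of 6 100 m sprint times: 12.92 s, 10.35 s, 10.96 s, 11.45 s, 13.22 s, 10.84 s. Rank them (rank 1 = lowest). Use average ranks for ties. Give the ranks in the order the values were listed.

5, 1, 3, 4, 6, 2

Sorted (ascending): 10.35, 10.84, 10.96, 11.45, 12.92, 13.22
No ties — each value takes its position as its rank.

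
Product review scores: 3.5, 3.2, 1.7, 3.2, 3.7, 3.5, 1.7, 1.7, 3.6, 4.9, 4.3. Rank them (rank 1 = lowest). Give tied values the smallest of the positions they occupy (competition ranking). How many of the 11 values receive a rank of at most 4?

Sorted (ascending): 1.7, 1.7, 1.7, 3.2, 3.2, 3.5, 3.5, 3.6, 3.7, 4.3, 4.9
The 3 values of 1.7 occupy positions 1–3 → each gets rank 1.
The 2 values of 3.2 occupy positions 4–5 → each gets rank 4.
The 2 values of 3.5 occupy positions 6–7 → each gets rank 6.
Ranks ≤ 4: {1, 1, 1, 4, 4} → 5 values.

5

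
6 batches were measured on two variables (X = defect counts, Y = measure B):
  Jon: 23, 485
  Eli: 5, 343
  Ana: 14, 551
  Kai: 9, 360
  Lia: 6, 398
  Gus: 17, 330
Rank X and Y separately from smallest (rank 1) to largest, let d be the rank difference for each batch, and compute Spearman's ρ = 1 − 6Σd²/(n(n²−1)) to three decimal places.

Ranks of variable 1: 6, 1, 4, 3, 2, 5
Ranks of variable 2: 5, 2, 6, 3, 4, 1
d = r₁ − r₂: 1, -1, -2, 0, -2, 4
d²: 1, 1, 4, 0, 4, 16; Σd² = 26
ρ = 1 − 6·26/(6·35) = 1 − 156/210 = 0.257

0.257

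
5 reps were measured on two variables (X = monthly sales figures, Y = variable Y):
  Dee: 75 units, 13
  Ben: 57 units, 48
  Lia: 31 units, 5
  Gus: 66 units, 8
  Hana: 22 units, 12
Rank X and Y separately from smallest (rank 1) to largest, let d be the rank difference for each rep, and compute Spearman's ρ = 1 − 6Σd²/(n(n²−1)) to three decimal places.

Ranks of variable 1: 5, 3, 2, 4, 1
Ranks of variable 2: 4, 5, 1, 2, 3
d = r₁ − r₂: 1, -2, 1, 2, -2
d²: 1, 4, 1, 4, 4; Σd² = 14
ρ = 1 − 6·14/(5·24) = 1 − 84/120 = 0.300

0.300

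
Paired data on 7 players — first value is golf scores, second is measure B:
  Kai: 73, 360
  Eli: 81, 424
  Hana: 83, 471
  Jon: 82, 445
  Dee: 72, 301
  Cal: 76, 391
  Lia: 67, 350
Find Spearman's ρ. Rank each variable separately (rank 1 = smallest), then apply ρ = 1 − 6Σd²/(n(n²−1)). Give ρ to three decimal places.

0.964

Ranks of variable 1: 3, 5, 7, 6, 2, 4, 1
Ranks of variable 2: 3, 5, 7, 6, 1, 4, 2
d = r₁ − r₂: 0, 0, 0, 0, 1, 0, -1
d²: 0, 0, 0, 0, 1, 0, 1; Σd² = 2
ρ = 1 − 6·2/(7·48) = 1 − 12/336 = 0.964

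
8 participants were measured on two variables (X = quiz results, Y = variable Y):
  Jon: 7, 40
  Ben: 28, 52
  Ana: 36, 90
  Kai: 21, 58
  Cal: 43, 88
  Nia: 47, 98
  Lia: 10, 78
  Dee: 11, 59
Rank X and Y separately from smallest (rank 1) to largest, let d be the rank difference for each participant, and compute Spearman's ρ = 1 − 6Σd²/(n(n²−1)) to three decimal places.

Ranks of variable 1: 1, 5, 6, 4, 7, 8, 2, 3
Ranks of variable 2: 1, 2, 7, 3, 6, 8, 5, 4
d = r₁ − r₂: 0, 3, -1, 1, 1, 0, -3, -1
d²: 0, 9, 1, 1, 1, 0, 9, 1; Σd² = 22
ρ = 1 − 6·22/(8·63) = 1 − 132/504 = 0.738

0.738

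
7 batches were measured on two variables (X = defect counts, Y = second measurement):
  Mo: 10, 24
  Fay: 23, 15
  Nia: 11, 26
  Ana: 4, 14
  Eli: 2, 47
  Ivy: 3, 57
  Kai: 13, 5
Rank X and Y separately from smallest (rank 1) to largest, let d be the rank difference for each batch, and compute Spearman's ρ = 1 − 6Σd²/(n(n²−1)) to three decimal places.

Ranks of variable 1: 4, 7, 5, 3, 1, 2, 6
Ranks of variable 2: 4, 3, 5, 2, 6, 7, 1
d = r₁ − r₂: 0, 4, 0, 1, -5, -5, 5
d²: 0, 16, 0, 1, 25, 25, 25; Σd² = 92
ρ = 1 − 6·92/(7·48) = 1 − 552/336 = -0.643

-0.643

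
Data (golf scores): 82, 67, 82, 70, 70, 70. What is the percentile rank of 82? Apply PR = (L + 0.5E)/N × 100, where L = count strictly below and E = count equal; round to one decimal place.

83.3

N = 6.
Strictly below 82: 4. Equal to 82: 2.
PR = (4 + 0.5·2)/6 × 100 = 83.3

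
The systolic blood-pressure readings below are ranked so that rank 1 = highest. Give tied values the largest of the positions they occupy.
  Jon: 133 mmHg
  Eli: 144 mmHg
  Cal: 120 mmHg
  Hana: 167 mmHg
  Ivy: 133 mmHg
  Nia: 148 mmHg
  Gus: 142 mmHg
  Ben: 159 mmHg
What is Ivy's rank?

Sorted (descending): 167, 159, 148, 144, 142, 133, 133, 120
The 2 values of 133 occupy positions 6–7 → each gets rank 7.
Ivy has value 133 mmHg → rank 7.

7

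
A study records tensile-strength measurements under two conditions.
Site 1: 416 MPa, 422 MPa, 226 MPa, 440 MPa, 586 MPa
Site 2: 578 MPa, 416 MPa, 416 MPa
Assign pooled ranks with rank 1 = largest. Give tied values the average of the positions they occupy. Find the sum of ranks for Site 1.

Sorted (descending): 586, 578, 440, 422, 416, 416, 416, 226
The 3 values of 416 occupy positions 5–7 → average rank 6.
Site 1 values → pooled ranks: 416→6, 422→4, 226→8, 440→3, 586→1
Rank sum = 6 + 4 + 8 + 3 + 1 = 22

22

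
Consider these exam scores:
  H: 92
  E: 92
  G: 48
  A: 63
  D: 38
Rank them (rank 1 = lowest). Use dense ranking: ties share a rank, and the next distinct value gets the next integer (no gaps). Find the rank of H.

4

Sorted (ascending): 38, 48, 63, 92, 92
The 2 values of 92 share dense rank 4.
Remaining distinct values take the next consecutive integers.
H has value 92 → rank 4.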